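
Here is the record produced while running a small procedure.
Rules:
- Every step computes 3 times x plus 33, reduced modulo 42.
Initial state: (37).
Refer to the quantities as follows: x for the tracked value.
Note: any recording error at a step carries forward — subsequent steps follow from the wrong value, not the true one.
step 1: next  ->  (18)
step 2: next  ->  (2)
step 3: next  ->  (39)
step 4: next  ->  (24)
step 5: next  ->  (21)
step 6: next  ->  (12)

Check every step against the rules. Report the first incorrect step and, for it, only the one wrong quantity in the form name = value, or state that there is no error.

1. x = (3*37 + 33) mod 42 = 18 (same as recorded)
2. x = (3*18 + 33) mod 42 = 3 (the record has a different value)
First incorrect step: 2; the correct value is x = 3.

step 2, x = 3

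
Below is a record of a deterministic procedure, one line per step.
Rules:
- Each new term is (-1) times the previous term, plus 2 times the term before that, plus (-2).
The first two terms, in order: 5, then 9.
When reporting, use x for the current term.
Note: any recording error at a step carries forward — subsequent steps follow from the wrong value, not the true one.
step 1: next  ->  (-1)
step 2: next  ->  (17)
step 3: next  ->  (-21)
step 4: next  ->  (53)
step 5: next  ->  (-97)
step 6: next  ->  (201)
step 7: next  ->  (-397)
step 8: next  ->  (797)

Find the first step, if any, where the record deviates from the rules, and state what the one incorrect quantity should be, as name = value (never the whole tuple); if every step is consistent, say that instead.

no error

1. x = -1*(9) + (2)*(5) + (-2) = -1 (in agreement)
2. x = -1*(-1) + (2)*(9) + (-2) = 17 (in agreement)
3. x = -1*(17) + (2)*(-1) + (-2) = -21 (consistent with the record)
4. x = -1*(-21) + (2)*(17) + (-2) = 53 (confirmed correct)
5. x = -1*(53) + (2)*(-21) + (-2) = -97 (agrees with the record)
6. x = -1*(-97) + (2)*(53) + (-2) = 201 (no discrepancy)
7. x = -1*(201) + (2)*(-97) + (-2) = -397 (confirmed correct)
8. x = -1*(-397) + (2)*(201) + (-2) = 797 (same as recorded)
Each recorded entry agrees with the recomputation.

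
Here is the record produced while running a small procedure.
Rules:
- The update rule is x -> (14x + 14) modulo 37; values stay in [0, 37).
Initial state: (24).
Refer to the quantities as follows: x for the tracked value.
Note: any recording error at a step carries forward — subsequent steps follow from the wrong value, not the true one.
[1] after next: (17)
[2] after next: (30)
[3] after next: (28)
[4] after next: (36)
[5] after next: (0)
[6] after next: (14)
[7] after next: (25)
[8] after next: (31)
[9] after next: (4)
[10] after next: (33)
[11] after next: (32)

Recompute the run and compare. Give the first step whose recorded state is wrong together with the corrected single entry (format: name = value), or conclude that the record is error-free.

step 1: x = (14*24 + 14) mod 37 = 17 -> same as recorded
step 2: x = (14*17 + 14) mod 37 = 30 -> confirmed correct
step 3: x = (14*30 + 14) mod 37 = 27 -> a discrepancy with the record
The audit stops at step 3: the recorded entry is wrong and should be x = 27.

step 3, x = 27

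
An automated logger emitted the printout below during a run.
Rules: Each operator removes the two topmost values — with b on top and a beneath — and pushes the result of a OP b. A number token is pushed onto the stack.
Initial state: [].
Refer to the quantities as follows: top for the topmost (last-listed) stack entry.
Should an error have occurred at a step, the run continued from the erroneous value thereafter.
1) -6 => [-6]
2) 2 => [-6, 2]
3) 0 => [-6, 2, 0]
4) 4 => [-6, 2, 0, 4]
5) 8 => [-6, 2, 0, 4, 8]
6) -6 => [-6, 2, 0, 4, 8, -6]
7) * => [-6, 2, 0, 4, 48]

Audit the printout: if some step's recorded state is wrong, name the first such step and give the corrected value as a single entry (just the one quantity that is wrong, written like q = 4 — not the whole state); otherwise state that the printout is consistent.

Step 1: push -6: top = -6 — in agreement.
Step 2: push 2: top = 2 — agrees with the printout.
Step 3: push 0: top = 0 — exactly as logged.
Step 4: push 4: top = 4 — consistent with the printout.
Step 5: push 8: top = 8 — verified.
Step 6: push -6: top = -6 — in agreement.
Step 7: 8 * -6 = -48 — a discrepancy with the printout.
So the first discrepancy is step 7, where the right value is top = -48.

step 7, top = -48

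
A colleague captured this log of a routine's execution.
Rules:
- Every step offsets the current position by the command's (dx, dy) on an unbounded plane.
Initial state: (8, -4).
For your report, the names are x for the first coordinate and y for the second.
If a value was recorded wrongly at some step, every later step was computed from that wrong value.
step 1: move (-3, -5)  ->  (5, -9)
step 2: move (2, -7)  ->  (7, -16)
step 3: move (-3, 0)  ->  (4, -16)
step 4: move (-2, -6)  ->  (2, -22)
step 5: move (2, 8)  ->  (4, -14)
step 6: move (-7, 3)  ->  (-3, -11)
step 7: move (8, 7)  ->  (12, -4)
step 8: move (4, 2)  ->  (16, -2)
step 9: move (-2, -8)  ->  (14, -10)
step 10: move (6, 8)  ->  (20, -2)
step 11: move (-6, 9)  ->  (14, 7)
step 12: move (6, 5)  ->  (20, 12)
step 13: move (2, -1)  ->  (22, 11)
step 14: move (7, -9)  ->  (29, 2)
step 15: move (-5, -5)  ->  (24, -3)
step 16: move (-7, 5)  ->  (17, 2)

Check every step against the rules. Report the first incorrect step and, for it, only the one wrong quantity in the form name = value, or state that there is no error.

Recomputing the run from the initial state:
step 1: x = 5, y = -9
step 2: x = 7, y = -16
step 3: x = 4, y = -16
step 4: x = 2, y = -22
step 5: x = 4, y = -14
step 6: x = -3, y = -11
step 7: x = 5, y = -4
step 8: x = 9, y = -2
step 9: x = 7, y = -10
step 10: x = 13, y = -2
step 11: x = 7, y = 7
step 12: x = 13, y = 12
step 13: x = 15, y = 11
step 14: x = 22, y = 2
step 15: x = 17, y = -3
step 16: x = 10, y = 2
The first disagreement with the log is at step 7, where the value should be x = 5.

step 7, x = 5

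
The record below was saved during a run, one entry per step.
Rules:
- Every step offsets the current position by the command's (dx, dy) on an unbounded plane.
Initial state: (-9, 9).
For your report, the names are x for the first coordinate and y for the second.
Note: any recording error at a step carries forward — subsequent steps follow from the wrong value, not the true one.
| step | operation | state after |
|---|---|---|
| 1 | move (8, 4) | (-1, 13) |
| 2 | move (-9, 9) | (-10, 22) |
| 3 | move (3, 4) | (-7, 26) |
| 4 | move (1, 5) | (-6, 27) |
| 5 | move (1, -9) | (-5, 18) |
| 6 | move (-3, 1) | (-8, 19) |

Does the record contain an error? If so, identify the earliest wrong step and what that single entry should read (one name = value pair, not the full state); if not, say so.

step 4, y = 31

1. x = -9 + (8) = -1, y = 9 + (4) = 13 (checks out)
2. x = -1 + (-9) = -10, y = 13 + (9) = 22 (checks out)
3. x = -10 + (3) = -7, y = 22 + (4) = 26 (exactly as logged)
4. x = -7 + (1) = -6, y = 26 + (5) = 31 (this is not what the record shows)
First deviation found at step 4; the corrected entry is y = 31.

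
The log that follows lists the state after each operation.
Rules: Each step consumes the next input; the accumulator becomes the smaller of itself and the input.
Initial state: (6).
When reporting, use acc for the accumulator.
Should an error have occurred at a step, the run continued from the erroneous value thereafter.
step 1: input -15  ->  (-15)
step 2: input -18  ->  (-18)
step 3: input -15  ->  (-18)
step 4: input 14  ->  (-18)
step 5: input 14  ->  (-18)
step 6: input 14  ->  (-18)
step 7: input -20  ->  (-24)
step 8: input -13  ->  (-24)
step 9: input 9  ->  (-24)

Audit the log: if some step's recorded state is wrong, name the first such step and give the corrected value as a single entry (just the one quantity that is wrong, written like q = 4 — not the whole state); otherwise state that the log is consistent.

step 1: acc = min(6, -15) = -15 -> matches
step 2: acc = min(-15, -18) = -18 -> checks out
step 3: acc = min(-18, -15) = -18 -> no discrepancy
step 4: acc = min(-18, 14) = -18 -> matches
step 5: acc = min(-18, 14) = -18 -> checks out
step 6: acc = min(-18, 14) = -18 -> agrees with the log
step 7: acc = min(-18, -20) = -20 -> not what was recorded
First incorrect step: 7; the correct value is acc = -20.

step 7, acc = -20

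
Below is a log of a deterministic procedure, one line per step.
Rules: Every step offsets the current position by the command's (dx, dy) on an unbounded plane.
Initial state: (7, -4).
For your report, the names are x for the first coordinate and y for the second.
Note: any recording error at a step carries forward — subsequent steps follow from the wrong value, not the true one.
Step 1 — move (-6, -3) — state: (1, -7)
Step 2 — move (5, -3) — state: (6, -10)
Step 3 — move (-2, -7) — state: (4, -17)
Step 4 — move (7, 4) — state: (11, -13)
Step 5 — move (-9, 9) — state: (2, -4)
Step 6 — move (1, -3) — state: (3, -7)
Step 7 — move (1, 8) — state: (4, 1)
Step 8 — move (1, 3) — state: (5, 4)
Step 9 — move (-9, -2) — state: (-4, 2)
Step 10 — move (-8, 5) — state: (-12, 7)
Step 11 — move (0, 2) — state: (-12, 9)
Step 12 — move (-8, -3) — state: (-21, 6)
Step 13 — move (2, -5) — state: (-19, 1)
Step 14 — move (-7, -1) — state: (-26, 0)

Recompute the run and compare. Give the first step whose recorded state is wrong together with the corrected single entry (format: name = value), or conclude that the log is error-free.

step 1: x = 7 + (-6) = 1, y = -4 + (-3) = -7 -> verified
step 2: x = 1 + (5) = 6, y = -7 + (-3) = -10 -> verified
step 3: x = 6 + (-2) = 4, y = -10 + (-7) = -17 -> same as recorded
step 4: x = 4 + (7) = 11, y = -17 + (4) = -13 -> confirmed correct
step 5: x = 11 + (-9) = 2, y = -13 + (9) = -4 -> verified
step 6: x = 2 + (1) = 3, y = -4 + (-3) = -7 -> checks out
step 7: x = 3 + (1) = 4, y = -7 + (8) = 1 -> same as recorded
step 8: x = 4 + (1) = 5, y = 1 + (3) = 4 -> consistent with the log
step 9: x = 5 + (-9) = -4, y = 4 + (-2) = 2 -> consistent with the log
step 10: x = -4 + (-8) = -12, y = 2 + (5) = 7 -> consistent with the log
step 11: x = -12 + (0) = -12, y = 7 + (2) = 9 -> in agreement
step 12: x = -12 + (-8) = -20, y = 9 + (-3) = 6 -> a discrepancy with the log
Step 12 is the first one off; corrected, x = -20.

step 12, x = -20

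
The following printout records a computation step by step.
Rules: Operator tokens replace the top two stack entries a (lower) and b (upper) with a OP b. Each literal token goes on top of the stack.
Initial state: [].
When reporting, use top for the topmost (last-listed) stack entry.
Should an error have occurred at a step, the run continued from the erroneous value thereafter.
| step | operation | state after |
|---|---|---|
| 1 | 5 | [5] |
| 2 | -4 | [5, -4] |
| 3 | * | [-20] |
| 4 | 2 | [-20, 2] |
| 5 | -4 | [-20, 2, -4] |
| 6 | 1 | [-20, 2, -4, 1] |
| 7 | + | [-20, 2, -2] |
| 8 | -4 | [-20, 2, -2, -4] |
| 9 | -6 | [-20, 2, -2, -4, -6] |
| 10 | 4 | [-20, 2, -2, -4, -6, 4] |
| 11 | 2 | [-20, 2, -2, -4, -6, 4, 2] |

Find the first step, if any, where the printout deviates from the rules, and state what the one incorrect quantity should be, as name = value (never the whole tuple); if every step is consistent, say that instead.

step 7, top = -3

Recomputing the run from the initial state:
step 1: [5]
step 2: [5, -4]
step 3: [-20]
step 4: [-20, 2]
step 5: [-20, 2, -4]
step 6: [-20, 2, -4, 1]
step 7: [-20, 2, -3]
step 8: [-20, 2, -3, -4]
step 9: [-20, 2, -3, -4, -6]
step 10: [-20, 2, -3, -4, -6, 4]
step 11: [-20, 2, -3, -4, -6, 4, 2]
The first disagreement with the printout is at step 7, where the value should be top = -3.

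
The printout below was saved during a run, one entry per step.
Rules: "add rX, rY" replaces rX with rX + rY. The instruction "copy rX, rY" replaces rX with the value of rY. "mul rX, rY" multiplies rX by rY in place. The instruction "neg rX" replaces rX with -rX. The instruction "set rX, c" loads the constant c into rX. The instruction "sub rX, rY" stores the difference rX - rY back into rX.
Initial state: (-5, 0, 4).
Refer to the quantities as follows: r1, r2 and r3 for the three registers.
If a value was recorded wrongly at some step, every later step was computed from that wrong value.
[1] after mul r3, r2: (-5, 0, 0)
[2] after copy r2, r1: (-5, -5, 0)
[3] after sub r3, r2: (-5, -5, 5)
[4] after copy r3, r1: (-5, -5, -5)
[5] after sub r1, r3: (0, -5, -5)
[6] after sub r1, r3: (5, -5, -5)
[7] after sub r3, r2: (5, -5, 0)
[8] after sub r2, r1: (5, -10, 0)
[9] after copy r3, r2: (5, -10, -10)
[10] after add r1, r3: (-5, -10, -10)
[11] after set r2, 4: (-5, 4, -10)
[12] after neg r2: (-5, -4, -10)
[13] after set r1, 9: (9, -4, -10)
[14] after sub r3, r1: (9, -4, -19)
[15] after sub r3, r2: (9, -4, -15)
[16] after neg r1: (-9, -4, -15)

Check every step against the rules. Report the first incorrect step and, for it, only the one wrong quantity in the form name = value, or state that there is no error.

Step 1: r3 = 4 * 0 = 0 — agrees with the printout.
Step 2: r2 = -5 — agrees with the printout.
Step 3: r3 = 0 - -5 = 5 — in agreement.
Step 4: r3 = -5 — matches.
Step 5: r1 = -5 - -5 = 0 — checks out.
Step 6: r1 = 0 - -5 = 5 — confirmed correct.
Step 7: r3 = -5 - -5 = 0 — checks out.
Step 8: r2 = -5 - 5 = -10 — consistent with the printout.
Step 9: r3 = -10 — no discrepancy.
Step 10: r1 = 5 + -10 = -5 — no discrepancy.
Step 11: r2 = 4 — consistent with the printout.
Step 12: r2 = -(4) = -4 — consistent with the printout.
Step 13: r1 = 9 — consistent with the printout.
Step 14: r3 = -10 - 9 = -19 — matches.
Step 15: r3 = -19 - -4 = -15 — no discrepancy.
Step 16: r1 = -(9) = -9 — consistent with the printout.
All steps check out; nothing to correct.

no error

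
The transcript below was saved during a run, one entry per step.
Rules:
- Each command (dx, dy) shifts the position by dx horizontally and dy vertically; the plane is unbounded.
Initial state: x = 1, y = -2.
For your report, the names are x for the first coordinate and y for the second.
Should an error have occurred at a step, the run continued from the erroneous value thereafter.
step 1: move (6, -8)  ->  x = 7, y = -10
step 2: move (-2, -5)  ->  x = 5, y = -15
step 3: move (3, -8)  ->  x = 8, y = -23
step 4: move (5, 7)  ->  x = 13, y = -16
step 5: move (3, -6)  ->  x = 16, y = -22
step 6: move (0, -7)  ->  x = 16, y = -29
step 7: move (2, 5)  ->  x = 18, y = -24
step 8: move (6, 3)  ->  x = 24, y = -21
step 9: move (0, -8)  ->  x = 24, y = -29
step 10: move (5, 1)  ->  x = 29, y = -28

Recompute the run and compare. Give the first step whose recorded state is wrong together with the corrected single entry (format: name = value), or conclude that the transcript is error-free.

no error

step 1: x = 1 + (6) = 7, y = -2 + (-8) = -10 -> exactly as logged
step 2: x = 7 + (-2) = 5, y = -10 + (-5) = -15 -> agrees with the transcript
step 3: x = 5 + (3) = 8, y = -15 + (-8) = -23 -> agrees with the transcript
step 4: x = 8 + (5) = 13, y = -23 + (7) = -16 -> verified
step 5: x = 13 + (3) = 16, y = -16 + (-6) = -22 -> consistent with the transcript
step 6: x = 16 + (0) = 16, y = -22 + (-7) = -29 -> in agreement
step 7: x = 16 + (2) = 18, y = -29 + (5) = -24 -> consistent with the transcript
step 8: x = 18 + (6) = 24, y = -24 + (3) = -21 -> checks out
step 9: x = 24 + (0) = 24, y = -21 + (-8) = -29 -> exactly as logged
step 10: x = 24 + (5) = 29, y = -29 + (1) = -28 -> agrees with the transcript
Each recorded entry agrees with the recomputation.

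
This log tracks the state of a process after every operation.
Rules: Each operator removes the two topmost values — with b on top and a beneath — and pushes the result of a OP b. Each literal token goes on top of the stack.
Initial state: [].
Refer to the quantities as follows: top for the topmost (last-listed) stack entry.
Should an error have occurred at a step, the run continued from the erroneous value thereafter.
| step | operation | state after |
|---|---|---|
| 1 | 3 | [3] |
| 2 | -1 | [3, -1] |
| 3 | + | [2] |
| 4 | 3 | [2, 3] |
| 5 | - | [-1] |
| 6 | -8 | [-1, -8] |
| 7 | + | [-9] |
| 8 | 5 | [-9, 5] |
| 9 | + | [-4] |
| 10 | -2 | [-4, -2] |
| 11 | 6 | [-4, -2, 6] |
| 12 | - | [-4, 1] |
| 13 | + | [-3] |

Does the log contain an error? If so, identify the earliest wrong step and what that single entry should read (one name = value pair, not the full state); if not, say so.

step 12, top = -8

step 1: push 3: top = 3 -> same as recorded
step 2: push -1: top = -1 -> in agreement
step 3: 3 + -1 = 2 -> consistent with the log
step 4: push 3: top = 3 -> no discrepancy
step 5: 2 - 3 = -1 -> verified
step 6: push -8: top = -8 -> confirmed correct
step 7: -1 + -8 = -9 -> confirmed correct
step 8: push 5: top = 5 -> verified
step 9: -9 + 5 = -4 -> confirmed correct
step 10: push -2: top = -2 -> agrees with the log
step 11: push 6: top = 6 -> agrees with the log
step 12: -2 - 6 = -8 -> not what was recorded
Step 12 is the first one off; corrected, top = -8.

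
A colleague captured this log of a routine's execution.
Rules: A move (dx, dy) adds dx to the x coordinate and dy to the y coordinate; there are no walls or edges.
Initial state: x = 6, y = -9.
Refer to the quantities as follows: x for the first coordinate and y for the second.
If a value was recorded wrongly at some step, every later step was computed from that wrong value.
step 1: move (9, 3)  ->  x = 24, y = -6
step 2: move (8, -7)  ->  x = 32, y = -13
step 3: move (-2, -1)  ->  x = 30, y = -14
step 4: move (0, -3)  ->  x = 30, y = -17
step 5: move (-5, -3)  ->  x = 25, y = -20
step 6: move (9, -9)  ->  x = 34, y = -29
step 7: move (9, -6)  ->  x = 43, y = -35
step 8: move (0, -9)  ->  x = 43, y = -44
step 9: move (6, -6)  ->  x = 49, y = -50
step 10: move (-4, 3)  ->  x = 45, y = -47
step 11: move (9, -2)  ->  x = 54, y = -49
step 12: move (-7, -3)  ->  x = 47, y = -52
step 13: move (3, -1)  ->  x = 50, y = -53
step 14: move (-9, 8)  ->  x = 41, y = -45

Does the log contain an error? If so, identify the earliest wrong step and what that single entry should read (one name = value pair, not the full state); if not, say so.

step 1: x = 6 + (9) = 15, y = -9 + (3) = -6 -> first mismatch against the log
That makes step 1 the first incorrect line — x = 15 is what it should show.

step 1, x = 15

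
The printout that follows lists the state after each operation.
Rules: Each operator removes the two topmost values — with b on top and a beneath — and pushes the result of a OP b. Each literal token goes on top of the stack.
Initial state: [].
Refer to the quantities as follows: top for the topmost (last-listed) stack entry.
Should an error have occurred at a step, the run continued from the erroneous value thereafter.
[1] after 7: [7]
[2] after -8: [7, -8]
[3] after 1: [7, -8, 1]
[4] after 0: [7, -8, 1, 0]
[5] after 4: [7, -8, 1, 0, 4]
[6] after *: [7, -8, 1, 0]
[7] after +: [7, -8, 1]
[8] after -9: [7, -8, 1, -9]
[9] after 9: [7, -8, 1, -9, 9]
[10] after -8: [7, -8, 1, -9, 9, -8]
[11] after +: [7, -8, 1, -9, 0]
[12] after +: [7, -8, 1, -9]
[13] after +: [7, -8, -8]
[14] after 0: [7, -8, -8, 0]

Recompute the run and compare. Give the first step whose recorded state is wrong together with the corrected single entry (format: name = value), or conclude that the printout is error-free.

step 11, top = 1

Step 1: push 7: top = 7 — checks out.
Step 2: push -8: top = -8 — consistent with the printout.
Step 3: push 1: top = 1 — checks out.
Step 4: push 0: top = 0 — verified.
Step 5: push 4: top = 4 — confirmed correct.
Step 6: 0 * 4 = 0 — agrees with the printout.
Step 7: 1 + 0 = 1 — verified.
Step 8: push -9: top = -9 — in agreement.
Step 9: push 9: top = 9 — same as recorded.
Step 10: push -8: top = -8 — consistent with the printout.
Step 11: 9 + -8 = 1 — this is not what the printout shows.
Step 11 is the first one off; corrected, top = 1.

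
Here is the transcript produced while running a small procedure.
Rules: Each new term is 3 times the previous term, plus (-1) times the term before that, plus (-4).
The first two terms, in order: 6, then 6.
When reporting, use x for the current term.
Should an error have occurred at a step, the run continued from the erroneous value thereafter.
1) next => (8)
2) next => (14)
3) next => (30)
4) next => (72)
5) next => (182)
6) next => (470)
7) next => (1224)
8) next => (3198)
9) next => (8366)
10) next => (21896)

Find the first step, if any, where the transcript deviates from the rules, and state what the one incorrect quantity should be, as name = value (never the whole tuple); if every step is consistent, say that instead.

no error

Recomputing the run from the initial state:
step 1: x = 8
step 2: x = 14
step 3: x = 30
step 4: x = 72
step 5: x = 182
step 6: x = 470
step 7: x = 1224
step 8: x = 3198
step 9: x = 8366
step 10: x = 21896
This matches the transcript at every step.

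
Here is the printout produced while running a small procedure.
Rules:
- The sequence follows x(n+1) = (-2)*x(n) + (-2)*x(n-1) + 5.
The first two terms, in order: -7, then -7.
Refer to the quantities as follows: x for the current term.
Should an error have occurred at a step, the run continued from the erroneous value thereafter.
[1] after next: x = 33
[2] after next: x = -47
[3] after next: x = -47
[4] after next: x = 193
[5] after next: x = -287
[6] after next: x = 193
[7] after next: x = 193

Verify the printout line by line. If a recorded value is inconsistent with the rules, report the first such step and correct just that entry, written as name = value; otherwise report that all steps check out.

step 3, x = 33

Recomputing the run from the initial state:
step 1: x = 33
step 2: x = -47
step 3: x = 33
step 4: x = 33
step 5: x = -127
step 6: x = 193
step 7: x = -127
The first disagreement with the printout is at step 3, where the value should be x = 33.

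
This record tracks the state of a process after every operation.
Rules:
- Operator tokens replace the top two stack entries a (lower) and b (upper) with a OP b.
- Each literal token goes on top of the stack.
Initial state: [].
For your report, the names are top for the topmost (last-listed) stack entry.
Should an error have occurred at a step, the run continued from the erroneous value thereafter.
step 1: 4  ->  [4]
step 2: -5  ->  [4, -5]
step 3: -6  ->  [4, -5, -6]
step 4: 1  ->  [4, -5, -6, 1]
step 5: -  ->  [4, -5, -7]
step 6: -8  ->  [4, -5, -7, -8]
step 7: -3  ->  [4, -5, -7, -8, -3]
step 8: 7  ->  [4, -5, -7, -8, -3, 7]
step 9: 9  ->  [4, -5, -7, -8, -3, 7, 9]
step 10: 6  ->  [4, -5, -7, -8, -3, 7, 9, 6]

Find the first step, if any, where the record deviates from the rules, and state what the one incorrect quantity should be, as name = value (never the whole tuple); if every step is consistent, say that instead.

Step 1: push 4: top = 4 — consistent with the record.
Step 2: push -5: top = -5 — confirmed correct.
Step 3: push -6: top = -6 — no discrepancy.
Step 4: push 1: top = 1 — confirmed correct.
Step 5: -6 - 1 = -7 — verified.
Step 6: push -8: top = -8 — exactly as logged.
Step 7: push -3: top = -3 — consistent with the record.
Step 8: push 7: top = 7 — no discrepancy.
Step 9: push 9: top = 9 — consistent with the record.
Step 10: push 6: top = 6 — exactly as logged.
All entries verified; no error found.

no error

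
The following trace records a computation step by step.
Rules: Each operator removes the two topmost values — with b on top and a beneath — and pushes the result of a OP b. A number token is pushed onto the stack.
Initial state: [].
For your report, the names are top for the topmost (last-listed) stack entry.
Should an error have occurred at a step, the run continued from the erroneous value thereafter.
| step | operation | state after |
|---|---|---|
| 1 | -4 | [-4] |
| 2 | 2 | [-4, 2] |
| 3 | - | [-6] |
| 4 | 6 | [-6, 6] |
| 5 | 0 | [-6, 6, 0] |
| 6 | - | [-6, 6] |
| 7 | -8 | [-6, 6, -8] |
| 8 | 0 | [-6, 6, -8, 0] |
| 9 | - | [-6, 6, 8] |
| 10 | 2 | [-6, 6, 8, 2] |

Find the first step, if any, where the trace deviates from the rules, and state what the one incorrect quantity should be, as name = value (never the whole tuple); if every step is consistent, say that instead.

step 9, top = -8

1. push -4: top = -4 (checks out)
2. push 2: top = 2 (agrees with the trace)
3. -4 - 2 = -6 (verified)
4. push 6: top = 6 (exactly as logged)
5. push 0: top = 0 (same as recorded)
6. 6 - 0 = 6 (agrees with the trace)
7. push -8: top = -8 (verified)
8. push 0: top = 0 (exactly as logged)
9. -8 - 0 = -8 (a discrepancy with the trace)
First deviation found at step 9; the corrected entry is top = -8.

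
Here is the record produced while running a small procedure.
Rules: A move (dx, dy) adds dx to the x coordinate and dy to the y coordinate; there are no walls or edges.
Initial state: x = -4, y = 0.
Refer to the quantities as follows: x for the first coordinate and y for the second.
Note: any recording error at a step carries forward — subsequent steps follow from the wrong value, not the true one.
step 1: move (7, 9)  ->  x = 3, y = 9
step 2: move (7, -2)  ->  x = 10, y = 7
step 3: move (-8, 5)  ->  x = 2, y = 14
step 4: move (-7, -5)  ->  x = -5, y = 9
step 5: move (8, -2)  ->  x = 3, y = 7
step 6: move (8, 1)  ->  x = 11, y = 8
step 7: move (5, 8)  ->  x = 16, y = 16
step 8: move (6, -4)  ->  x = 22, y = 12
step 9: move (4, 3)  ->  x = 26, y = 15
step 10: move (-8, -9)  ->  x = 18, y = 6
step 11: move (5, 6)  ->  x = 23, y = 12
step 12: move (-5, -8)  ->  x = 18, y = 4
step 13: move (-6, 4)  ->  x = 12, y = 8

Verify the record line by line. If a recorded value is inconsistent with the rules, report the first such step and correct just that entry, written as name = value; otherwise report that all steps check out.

Step 1: x = -4 + (7) = 3, y = 0 + (9) = 9 — exactly as logged.
Step 2: x = 3 + (7) = 10, y = 9 + (-2) = 7 — in agreement.
Step 3: x = 10 + (-8) = 2, y = 7 + (5) = 12 — the record disagrees here.
So the first discrepancy is step 3, where the right value is y = 12.

step 3, y = 12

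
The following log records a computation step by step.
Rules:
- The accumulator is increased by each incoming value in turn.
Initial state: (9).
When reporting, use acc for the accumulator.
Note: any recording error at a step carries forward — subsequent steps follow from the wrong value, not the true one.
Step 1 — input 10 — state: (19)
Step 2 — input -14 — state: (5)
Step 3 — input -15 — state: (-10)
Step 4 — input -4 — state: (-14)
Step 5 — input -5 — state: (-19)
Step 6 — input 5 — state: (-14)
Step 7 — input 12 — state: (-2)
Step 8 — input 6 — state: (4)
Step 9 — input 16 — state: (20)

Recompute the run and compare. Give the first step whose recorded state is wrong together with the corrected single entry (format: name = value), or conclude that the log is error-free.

no error

Step 1: acc = 9 + 10 = 19 — agrees with the log.
Step 2: acc = 19 + -14 = 5 — matches.
Step 3: acc = 5 + -15 = -10 — checks out.
Step 4: acc = -10 + -4 = -14 — agrees with the log.
Step 5: acc = -14 + -5 = -19 — in agreement.
Step 6: acc = -19 + 5 = -14 — consistent with the log.
Step 7: acc = -14 + 12 = -2 — exactly as logged.
Step 8: acc = -2 + 6 = 4 — agrees with the log.
Step 9: acc = 4 + 16 = 20 — matches.
All steps check out; nothing to correct.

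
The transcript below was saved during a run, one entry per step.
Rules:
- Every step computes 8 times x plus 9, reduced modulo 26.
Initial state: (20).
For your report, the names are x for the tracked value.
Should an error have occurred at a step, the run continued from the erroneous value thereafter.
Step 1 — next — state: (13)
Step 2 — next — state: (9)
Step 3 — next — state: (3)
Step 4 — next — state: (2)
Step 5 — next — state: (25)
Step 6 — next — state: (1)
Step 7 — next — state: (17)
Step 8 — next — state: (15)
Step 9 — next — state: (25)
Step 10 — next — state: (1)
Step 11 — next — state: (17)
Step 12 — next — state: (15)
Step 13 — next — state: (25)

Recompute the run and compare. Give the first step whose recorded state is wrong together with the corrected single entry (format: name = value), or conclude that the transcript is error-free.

step 4, x = 7

step 1: x = (8*20 + 9) mod 26 = 13 -> same as recorded
step 2: x = (8*13 + 9) mod 26 = 9 -> same as recorded
step 3: x = (8*9 + 9) mod 26 = 3 -> checks out
step 4: x = (8*3 + 9) mod 26 = 7 -> the transcript disagrees here
Step 4 is the first one off; corrected, x = 7.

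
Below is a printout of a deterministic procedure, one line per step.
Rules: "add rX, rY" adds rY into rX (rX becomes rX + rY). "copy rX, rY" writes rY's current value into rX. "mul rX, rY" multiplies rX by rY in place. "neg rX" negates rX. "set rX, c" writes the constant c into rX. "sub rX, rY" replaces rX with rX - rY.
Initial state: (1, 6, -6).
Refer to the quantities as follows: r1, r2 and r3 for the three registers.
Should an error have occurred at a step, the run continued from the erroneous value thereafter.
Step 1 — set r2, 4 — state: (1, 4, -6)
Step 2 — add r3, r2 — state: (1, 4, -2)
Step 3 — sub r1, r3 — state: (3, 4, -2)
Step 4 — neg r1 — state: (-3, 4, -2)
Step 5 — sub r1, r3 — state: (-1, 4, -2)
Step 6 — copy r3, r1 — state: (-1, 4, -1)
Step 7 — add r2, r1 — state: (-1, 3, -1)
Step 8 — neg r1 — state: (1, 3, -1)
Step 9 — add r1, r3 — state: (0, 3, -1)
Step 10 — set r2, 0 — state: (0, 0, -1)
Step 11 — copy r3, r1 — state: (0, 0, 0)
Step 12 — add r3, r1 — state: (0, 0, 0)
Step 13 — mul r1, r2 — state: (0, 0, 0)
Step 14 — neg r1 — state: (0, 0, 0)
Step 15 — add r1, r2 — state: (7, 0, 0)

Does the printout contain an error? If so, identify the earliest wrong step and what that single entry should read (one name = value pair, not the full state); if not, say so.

step 15, r1 = 0

Recomputing the run from the initial state:
step 1: r1 = 1, r2 = 4, r3 = -6
step 2: r1 = 1, r2 = 4, r3 = -2
step 3: r1 = 3, r2 = 4, r3 = -2
step 4: r1 = -3, r2 = 4, r3 = -2
step 5: r1 = -1, r2 = 4, r3 = -2
step 6: r1 = -1, r2 = 4, r3 = -1
step 7: r1 = -1, r2 = 3, r3 = -1
step 8: r1 = 1, r2 = 3, r3 = -1
step 9: r1 = 0, r2 = 3, r3 = -1
step 10: r1 = 0, r2 = 0, r3 = -1
step 11: r1 = 0, r2 = 0, r3 = 0
step 12: r1 = 0, r2 = 0, r3 = 0
step 13: r1 = 0, r2 = 0, r3 = 0
step 14: r1 = 0, r2 = 0, r3 = 0
step 15: r1 = 0, r2 = 0, r3 = 0
The first disagreement with the printout is at step 15, where the value should be r1 = 0.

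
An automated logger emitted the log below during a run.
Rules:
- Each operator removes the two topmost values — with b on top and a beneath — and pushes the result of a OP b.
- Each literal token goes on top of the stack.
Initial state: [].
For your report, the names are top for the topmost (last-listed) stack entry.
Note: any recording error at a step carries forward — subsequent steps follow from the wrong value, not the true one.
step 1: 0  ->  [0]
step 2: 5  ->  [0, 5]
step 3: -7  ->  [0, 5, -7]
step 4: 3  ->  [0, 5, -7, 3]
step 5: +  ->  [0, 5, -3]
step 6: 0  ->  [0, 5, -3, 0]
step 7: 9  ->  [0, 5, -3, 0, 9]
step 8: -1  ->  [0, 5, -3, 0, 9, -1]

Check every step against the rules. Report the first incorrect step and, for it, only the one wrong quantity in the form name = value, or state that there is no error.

step 5, top = -4

Recomputing the run from the initial state:
step 1: [0]
step 2: [0, 5]
step 3: [0, 5, -7]
step 4: [0, 5, -7, 3]
step 5: [0, 5, -4]
step 6: [0, 5, -4, 0]
step 7: [0, 5, -4, 0, 9]
step 8: [0, 5, -4, 0, 9, -1]
The first disagreement with the log is at step 5, where the value should be top = -4.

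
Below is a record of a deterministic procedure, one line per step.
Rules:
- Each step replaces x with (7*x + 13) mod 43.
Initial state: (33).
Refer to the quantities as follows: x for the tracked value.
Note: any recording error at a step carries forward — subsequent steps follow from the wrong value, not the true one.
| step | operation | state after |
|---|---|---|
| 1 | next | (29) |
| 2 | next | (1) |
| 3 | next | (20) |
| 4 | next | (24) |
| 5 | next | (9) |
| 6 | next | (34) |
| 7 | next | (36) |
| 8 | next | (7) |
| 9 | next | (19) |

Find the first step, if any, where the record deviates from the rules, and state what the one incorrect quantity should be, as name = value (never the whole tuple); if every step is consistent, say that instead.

step 6, x = 33

Recomputing the run from the initial state:
step 1: x = 29
step 2: x = 1
step 3: x = 20
step 4: x = 24
step 5: x = 9
step 6: x = 33
step 7: x = 29
step 8: x = 1
step 9: x = 20
The first disagreement with the record is at step 6, where the value should be x = 33.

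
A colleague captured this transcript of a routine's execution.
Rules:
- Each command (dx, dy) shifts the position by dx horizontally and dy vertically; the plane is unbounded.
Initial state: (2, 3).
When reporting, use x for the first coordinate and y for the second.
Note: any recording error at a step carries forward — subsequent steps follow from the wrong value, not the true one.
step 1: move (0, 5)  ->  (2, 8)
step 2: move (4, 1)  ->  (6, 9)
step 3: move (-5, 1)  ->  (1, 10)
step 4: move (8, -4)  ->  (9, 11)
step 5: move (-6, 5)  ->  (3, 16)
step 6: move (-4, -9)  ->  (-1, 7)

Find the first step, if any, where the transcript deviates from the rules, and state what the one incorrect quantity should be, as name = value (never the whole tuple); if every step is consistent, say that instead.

step 4, y = 6

Recomputing the run from the initial state:
step 1: x = 2, y = 8
step 2: x = 6, y = 9
step 3: x = 1, y = 10
step 4: x = 9, y = 6
step 5: x = 3, y = 11
step 6: x = -1, y = 2
The first disagreement with the transcript is at step 4, where the value should be y = 6.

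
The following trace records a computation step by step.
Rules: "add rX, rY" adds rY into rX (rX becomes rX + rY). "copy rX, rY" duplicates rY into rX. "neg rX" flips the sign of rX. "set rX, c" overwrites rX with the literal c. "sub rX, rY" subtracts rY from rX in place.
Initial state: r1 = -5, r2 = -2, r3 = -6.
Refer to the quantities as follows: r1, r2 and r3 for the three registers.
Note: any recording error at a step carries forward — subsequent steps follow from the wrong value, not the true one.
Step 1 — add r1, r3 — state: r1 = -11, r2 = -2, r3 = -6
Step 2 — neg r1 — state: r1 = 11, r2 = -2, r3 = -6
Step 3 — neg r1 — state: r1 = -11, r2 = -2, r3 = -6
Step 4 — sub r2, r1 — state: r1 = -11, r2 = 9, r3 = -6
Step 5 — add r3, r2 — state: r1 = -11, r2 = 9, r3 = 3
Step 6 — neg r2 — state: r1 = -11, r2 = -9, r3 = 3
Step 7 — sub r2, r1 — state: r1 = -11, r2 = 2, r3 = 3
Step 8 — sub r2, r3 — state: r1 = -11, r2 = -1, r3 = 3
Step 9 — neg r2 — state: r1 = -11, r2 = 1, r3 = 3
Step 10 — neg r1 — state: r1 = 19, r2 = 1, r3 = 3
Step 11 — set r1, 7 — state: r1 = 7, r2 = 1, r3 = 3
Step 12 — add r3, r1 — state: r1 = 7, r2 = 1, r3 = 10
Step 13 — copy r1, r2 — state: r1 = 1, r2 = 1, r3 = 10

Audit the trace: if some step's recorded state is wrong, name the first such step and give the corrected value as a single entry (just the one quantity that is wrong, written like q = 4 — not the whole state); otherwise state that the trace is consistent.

Recomputing the run from the initial state:
step 1: r1 = -11, r2 = -2, r3 = -6
step 2: r1 = 11, r2 = -2, r3 = -6
step 3: r1 = -11, r2 = -2, r3 = -6
step 4: r1 = -11, r2 = 9, r3 = -6
step 5: r1 = -11, r2 = 9, r3 = 3
step 6: r1 = -11, r2 = -9, r3 = 3
step 7: r1 = -11, r2 = 2, r3 = 3
step 8: r1 = -11, r2 = -1, r3 = 3
step 9: r1 = -11, r2 = 1, r3 = 3
step 10: r1 = 11, r2 = 1, r3 = 3
step 11: r1 = 7, r2 = 1, r3 = 3
step 12: r1 = 7, r2 = 1, r3 = 10
step 13: r1 = 1, r2 = 1, r3 = 10
The first disagreement with the trace is at step 10, where the value should be r1 = 11.

step 10, r1 = 11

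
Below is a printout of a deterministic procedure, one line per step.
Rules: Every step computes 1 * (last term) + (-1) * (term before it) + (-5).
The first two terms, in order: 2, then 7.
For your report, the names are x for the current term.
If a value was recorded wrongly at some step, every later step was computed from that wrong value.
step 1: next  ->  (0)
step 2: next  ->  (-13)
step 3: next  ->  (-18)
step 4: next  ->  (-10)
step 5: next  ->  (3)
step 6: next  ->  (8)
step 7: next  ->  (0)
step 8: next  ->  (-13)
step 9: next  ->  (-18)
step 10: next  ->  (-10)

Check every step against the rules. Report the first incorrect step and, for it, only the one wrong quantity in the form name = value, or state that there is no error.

Step 1: x = 1*(7) + (-1)*(2) + (-5) = 0 — consistent with the printout.
Step 2: x = 1*(0) + (-1)*(7) + (-5) = -12 — first mismatch against the printout.
Conclusion: step 2 carries the first error; the entry should be x = -12.

step 2, x = -12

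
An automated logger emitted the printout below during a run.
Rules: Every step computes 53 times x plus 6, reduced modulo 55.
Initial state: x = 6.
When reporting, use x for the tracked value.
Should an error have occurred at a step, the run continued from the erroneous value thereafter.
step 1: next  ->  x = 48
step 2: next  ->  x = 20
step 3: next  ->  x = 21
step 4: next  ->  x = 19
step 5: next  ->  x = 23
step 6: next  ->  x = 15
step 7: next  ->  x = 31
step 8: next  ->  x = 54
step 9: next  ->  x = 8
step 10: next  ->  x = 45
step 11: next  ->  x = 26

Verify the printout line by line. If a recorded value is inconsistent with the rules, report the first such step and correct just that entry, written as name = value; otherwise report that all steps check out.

1. x = (53*6 + 6) mod 55 = 49 (not what was recorded)
The audit stops at step 1: the recorded entry is wrong and should be x = 49.

step 1, x = 49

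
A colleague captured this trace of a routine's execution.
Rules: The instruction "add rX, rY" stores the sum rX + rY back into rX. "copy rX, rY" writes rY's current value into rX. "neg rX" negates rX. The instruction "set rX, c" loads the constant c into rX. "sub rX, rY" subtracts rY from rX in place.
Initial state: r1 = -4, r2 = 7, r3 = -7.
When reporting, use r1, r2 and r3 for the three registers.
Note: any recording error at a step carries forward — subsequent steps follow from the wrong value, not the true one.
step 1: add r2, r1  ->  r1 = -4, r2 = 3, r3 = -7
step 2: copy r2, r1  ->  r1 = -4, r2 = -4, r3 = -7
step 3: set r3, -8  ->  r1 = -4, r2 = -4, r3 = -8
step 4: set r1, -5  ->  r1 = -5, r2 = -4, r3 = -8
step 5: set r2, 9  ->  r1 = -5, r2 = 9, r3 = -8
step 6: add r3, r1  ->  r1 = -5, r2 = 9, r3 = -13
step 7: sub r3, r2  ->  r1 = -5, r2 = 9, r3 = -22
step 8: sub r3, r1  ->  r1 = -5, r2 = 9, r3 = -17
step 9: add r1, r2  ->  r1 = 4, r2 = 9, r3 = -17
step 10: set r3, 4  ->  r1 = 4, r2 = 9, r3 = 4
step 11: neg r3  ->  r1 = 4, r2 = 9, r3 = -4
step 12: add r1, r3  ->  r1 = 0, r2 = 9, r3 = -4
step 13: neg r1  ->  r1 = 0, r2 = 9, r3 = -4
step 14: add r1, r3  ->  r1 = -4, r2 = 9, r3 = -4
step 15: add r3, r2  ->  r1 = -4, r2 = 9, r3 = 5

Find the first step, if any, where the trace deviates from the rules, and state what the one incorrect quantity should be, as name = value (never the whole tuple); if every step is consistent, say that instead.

Recomputing the run from the initial state:
step 1: r1 = -4, r2 = 3, r3 = -7
step 2: r1 = -4, r2 = -4, r3 = -7
step 3: r1 = -4, r2 = -4, r3 = -8
step 4: r1 = -5, r2 = -4, r3 = -8
step 5: r1 = -5, r2 = 9, r3 = -8
step 6: r1 = -5, r2 = 9, r3 = -13
step 7: r1 = -5, r2 = 9, r3 = -22
step 8: r1 = -5, r2 = 9, r3 = -17
step 9: r1 = 4, r2 = 9, r3 = -17
step 10: r1 = 4, r2 = 9, r3 = 4
step 11: r1 = 4, r2 = 9, r3 = -4
step 12: r1 = 0, r2 = 9, r3 = -4
step 13: r1 = 0, r2 = 9, r3 = -4
step 14: r1 = -4, r2 = 9, r3 = -4
step 15: r1 = -4, r2 = 9, r3 = 5
This matches the trace at every step.

no error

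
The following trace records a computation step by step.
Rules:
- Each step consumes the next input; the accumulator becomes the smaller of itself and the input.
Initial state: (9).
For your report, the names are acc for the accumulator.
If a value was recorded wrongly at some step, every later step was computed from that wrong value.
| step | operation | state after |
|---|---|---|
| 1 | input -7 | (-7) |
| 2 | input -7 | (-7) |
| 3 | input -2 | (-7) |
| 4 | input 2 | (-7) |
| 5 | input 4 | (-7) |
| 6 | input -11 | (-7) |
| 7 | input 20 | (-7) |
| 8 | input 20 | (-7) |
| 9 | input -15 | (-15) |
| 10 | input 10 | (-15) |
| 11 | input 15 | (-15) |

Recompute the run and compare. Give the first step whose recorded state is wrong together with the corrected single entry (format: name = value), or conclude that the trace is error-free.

step 1: acc = min(9, -7) = -7 -> confirmed correct
step 2: acc = min(-7, -7) = -7 -> confirmed correct
step 3: acc = min(-7, -2) = -7 -> confirmed correct
step 4: acc = min(-7, 2) = -7 -> no discrepancy
step 5: acc = min(-7, 4) = -7 -> in agreement
step 6: acc = min(-7, -11) = -11 -> a discrepancy with the trace
That makes step 6 the first incorrect line — acc = -11 is what it should show.

step 6, acc = -11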